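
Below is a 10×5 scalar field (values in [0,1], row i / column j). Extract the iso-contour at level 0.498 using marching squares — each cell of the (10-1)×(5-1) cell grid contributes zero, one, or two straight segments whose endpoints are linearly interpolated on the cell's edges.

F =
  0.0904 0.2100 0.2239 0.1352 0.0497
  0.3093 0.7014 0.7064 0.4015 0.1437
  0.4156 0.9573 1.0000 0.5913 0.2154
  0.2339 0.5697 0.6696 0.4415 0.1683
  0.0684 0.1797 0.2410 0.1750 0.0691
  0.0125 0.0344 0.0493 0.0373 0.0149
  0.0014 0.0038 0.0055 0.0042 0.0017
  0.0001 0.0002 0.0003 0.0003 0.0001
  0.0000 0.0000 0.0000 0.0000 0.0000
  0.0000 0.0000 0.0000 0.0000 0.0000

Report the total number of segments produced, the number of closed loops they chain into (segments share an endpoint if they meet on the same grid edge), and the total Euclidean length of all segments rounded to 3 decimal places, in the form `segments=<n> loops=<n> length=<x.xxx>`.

segments=12 loops=1 length=9.138

cell (0,0): code 0100 → (0.586,1.000)–(1.000,0.481)
cell (0,1): code 1100 → (0.568,2.000)–(0.586,1.000)
cell (0,2): code 1000 → (1.000,2.684)–(0.568,2.000)
cell (1,0): code 0110 → (1.000,0.481)–(2.000,0.152)
cell (1,2): code 1101 → (1.508,3.000)–(1.000,2.684)
cell (1,3): code 1000 → (2.000,3.248)–(1.508,3.000)
cell (2,0): code 0110 → (2.000,0.152)–(3.000,0.786)
cell (2,2): code 1011 → (3.000,2.752)–(2.623,3.000)
cell (2,3): code 0001 → (2.623,3.000)–(2.000,3.248)
cell (3,0): code 0010 → (3.000,0.786)–(3.184,1.000)
cell (3,1): code 0011 → (3.184,1.000)–(3.400,2.000)
cell (3,2): code 0001 → (3.400,2.000)–(3.000,2.752)
total: 12 segments, chained into 1 closed loop(s), length Σ = 9.137766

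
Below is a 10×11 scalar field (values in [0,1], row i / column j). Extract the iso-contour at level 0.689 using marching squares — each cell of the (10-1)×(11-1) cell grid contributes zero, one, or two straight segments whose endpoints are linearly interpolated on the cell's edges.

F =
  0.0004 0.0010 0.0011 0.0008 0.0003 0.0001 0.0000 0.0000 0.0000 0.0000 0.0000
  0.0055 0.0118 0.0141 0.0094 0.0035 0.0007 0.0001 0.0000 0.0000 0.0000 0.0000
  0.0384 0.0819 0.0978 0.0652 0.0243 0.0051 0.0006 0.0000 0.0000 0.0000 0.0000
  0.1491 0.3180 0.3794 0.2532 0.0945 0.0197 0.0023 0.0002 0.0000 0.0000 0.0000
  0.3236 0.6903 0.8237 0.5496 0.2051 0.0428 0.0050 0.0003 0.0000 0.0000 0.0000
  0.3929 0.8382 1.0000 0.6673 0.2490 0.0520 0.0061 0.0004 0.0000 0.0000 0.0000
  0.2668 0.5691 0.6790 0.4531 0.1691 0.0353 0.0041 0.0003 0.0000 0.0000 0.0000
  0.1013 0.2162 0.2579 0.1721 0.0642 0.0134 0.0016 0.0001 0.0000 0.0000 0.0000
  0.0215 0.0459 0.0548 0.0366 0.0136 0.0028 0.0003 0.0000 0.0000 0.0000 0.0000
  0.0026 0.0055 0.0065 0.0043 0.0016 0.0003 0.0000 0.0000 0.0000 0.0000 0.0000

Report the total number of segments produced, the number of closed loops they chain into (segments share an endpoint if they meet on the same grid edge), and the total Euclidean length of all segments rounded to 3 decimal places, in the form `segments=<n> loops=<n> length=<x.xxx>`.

cell (3,0): code 0100 → (3.997,1.000)–(4.000,0.996)
cell (3,1): code 1100 → (3.697,2.000)–(3.997,1.000)
cell (3,2): code 1000 → (4.000,2.491)–(3.697,2.000)
cell (4,0): code 0110 → (4.000,0.996)–(5.000,0.665)
cell (4,2): code 1001 → (5.000,2.935)–(4.000,2.491)
cell (5,0): code 0010 → (5.000,0.665)–(5.554,1.000)
cell (5,1): code 0011 → (5.554,1.000)–(5.969,2.000)
cell (5,2): code 0001 → (5.969,2.000)–(5.000,2.935)
total: 8 segments, chained into 1 closed loop(s), length Σ = 6.850290

segments=8 loops=1 length=6.850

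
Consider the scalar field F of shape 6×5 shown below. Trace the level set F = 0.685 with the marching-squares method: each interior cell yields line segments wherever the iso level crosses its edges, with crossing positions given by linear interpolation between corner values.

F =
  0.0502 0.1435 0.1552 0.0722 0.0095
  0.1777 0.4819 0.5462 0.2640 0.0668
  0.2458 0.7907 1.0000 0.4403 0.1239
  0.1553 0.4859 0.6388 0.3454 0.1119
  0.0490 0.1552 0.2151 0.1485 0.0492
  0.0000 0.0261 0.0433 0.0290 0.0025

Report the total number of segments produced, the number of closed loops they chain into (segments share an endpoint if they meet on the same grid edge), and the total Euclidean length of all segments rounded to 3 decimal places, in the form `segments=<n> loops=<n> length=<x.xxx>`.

segments=6 loops=1 length=4.912

cell (1,0): code 0100 → (1.658,1.000)–(2.000,0.806)
cell (1,1): code 1100 → (1.306,2.000)–(1.658,1.000)
cell (1,2): code 1000 → (2.000,2.563)–(1.306,2.000)
cell (2,0): code 0010 → (2.000,0.806)–(2.347,1.000)
cell (2,1): code 0011 → (2.347,1.000)–(2.872,2.000)
cell (2,2): code 0001 → (2.872,2.000)–(2.000,2.563)
total: 6 segments, chained into 1 closed loop(s), length Σ = 4.912016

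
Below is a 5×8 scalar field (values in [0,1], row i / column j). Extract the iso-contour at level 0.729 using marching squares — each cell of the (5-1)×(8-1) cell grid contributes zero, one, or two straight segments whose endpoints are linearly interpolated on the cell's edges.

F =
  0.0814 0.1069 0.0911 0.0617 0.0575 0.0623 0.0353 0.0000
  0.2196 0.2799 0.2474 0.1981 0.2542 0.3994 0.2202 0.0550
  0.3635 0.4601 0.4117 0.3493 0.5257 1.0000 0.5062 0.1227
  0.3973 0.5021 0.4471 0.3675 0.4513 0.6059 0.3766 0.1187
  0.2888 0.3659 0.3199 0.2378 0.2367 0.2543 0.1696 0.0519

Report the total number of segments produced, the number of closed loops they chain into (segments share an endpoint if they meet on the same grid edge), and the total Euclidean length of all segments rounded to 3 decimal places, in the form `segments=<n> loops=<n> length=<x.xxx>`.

cell (1,4): code 0100 → (1.549,5.000)–(2.000,4.429)
cell (1,5): code 1000 → (2.000,5.549)–(1.549,5.000)
cell (2,4): code 0010 → (2.000,4.429)–(2.688,5.000)
cell (2,5): code 0001 → (2.688,5.000)–(2.000,5.549)
total: 4 segments, chained into 1 closed loop(s), length Σ = 3.212370

segments=4 loops=1 length=3.212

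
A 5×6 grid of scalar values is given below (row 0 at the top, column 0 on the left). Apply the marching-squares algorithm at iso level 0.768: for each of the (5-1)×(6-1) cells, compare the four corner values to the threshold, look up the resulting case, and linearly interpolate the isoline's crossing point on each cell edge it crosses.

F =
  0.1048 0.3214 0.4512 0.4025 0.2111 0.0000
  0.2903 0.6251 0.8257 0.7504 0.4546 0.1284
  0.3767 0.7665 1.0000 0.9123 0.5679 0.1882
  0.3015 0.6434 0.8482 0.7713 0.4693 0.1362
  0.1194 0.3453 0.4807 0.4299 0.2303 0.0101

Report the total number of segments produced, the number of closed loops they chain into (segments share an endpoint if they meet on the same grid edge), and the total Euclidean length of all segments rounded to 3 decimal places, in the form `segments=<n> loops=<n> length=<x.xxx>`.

segments=10 loops=1 length=7.306

cell (0,1): code 0100 → (0.846,2.000)–(1.000,1.712)
cell (0,2): code 1000 → (1.000,2.766)–(0.846,2.000)
cell (1,1): code 0110 → (1.000,1.712)–(2.000,1.006)
cell (1,2): code 1101 → (1.109,3.000)–(1.000,2.766)
cell (1,3): code 1000 → (2.000,3.419)–(1.109,3.000)
cell (2,1): code 0110 → (2.000,1.006)–(3.000,1.608)
cell (2,3): code 1001 → (3.000,3.011)–(2.000,3.419)
cell (3,1): code 0010 → (3.000,1.608)–(3.218,2.000)
cell (3,2): code 0011 → (3.218,2.000)–(3.010,3.000)
cell (3,3): code 0001 → (3.010,3.000)–(3.000,3.011)
total: 10 segments, chained into 1 closed loop(s), length Σ = 7.306286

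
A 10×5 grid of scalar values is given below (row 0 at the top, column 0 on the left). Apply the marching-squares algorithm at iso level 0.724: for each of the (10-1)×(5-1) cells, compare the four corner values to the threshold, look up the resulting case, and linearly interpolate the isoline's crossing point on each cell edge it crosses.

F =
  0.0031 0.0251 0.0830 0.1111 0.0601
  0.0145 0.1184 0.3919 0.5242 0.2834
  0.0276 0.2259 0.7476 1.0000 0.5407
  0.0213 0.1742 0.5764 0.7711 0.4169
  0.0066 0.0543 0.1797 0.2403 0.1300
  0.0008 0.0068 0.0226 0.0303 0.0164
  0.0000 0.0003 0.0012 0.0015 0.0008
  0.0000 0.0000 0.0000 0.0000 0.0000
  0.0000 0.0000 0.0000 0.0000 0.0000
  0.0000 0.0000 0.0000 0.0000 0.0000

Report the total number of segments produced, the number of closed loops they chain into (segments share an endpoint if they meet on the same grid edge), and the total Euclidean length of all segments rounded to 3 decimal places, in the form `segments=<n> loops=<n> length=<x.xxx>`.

cell (1,1): code 0100 → (1.934,2.000)–(2.000,1.955)
cell (1,2): code 1100 → (1.420,3.000)–(1.934,2.000)
cell (1,3): code 1000 → (2.000,3.601)–(1.420,3.000)
cell (2,1): code 0010 → (2.000,1.955)–(2.138,2.000)
cell (2,2): code 0111 → (2.138,2.000)–(3.000,2.758)
cell (2,3): code 1001 → (3.000,3.133)–(2.000,3.601)
cell (3,2): code 0010 → (3.000,2.758)–(3.089,3.000)
cell (3,3): code 0001 → (3.089,3.000)–(3.000,3.133)
total: 8 segments, chained into 1 closed loop(s), length Σ = 4.854487

segments=8 loops=1 length=4.854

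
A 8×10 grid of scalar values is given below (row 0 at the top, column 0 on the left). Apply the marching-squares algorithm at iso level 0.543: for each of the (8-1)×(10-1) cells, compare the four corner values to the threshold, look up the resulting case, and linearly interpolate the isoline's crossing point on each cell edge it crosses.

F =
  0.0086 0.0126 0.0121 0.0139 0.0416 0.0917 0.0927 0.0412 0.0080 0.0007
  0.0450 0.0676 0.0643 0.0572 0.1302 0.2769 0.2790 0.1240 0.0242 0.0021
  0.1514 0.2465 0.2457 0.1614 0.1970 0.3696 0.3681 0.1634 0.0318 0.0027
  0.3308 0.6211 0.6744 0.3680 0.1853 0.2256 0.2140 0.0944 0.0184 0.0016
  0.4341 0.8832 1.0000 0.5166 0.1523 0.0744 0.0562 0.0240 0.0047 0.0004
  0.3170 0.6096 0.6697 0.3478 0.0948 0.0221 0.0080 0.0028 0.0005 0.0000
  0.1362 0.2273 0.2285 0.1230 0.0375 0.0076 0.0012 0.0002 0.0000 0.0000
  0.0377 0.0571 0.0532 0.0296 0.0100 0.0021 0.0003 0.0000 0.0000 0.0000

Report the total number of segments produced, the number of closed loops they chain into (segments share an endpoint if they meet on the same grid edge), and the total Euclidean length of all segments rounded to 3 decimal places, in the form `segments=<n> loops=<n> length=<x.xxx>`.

segments=10 loops=1 length=8.165

cell (2,0): code 0100 → (2.792,1.000)–(3.000,0.731)
cell (2,1): code 1100 → (2.693,2.000)–(2.792,1.000)
cell (2,2): code 1000 → (3.000,2.429)–(2.693,2.000)
cell (3,0): code 0110 → (3.000,0.731)–(4.000,0.242)
cell (3,2): code 1001 → (4.000,2.945)–(3.000,2.429)
cell (4,0): code 0110 → (4.000,0.242)–(5.000,0.772)
cell (4,2): code 1001 → (5.000,2.394)–(4.000,2.945)
cell (5,0): code 0010 → (5.000,0.772)–(5.174,1.000)
cell (5,1): code 0011 → (5.174,1.000)–(5.287,2.000)
cell (5,2): code 0001 → (5.287,2.000)–(5.000,2.394)
total: 10 segments, chained into 1 closed loop(s), length Σ = 8.164807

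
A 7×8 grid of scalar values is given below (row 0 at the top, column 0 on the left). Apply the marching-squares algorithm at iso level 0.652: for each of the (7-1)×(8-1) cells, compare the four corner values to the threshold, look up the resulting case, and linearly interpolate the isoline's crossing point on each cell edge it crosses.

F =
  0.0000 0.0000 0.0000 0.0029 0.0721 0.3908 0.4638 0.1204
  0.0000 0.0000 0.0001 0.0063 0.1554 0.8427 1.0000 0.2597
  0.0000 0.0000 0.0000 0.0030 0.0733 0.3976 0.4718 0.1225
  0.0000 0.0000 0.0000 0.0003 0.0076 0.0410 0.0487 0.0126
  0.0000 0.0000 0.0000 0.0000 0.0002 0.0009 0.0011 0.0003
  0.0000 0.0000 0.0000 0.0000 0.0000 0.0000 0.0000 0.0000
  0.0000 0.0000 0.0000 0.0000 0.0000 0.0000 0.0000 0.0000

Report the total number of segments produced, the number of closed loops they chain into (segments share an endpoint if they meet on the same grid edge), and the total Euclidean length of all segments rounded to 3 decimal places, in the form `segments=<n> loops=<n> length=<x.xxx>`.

segments=6 loops=1 length=4.678

cell (0,4): code 0100 → (0.578,5.000)–(1.000,4.723)
cell (0,5): code 1100 → (0.351,6.000)–(0.578,5.000)
cell (0,6): code 1000 → (1.000,6.470)–(0.351,6.000)
cell (1,4): code 0010 → (1.000,4.723)–(1.428,5.000)
cell (1,5): code 0011 → (1.428,5.000)–(1.659,6.000)
cell (1,6): code 0001 → (1.659,6.000)–(1.000,6.470)
total: 6 segments, chained into 1 closed loop(s), length Σ = 4.677841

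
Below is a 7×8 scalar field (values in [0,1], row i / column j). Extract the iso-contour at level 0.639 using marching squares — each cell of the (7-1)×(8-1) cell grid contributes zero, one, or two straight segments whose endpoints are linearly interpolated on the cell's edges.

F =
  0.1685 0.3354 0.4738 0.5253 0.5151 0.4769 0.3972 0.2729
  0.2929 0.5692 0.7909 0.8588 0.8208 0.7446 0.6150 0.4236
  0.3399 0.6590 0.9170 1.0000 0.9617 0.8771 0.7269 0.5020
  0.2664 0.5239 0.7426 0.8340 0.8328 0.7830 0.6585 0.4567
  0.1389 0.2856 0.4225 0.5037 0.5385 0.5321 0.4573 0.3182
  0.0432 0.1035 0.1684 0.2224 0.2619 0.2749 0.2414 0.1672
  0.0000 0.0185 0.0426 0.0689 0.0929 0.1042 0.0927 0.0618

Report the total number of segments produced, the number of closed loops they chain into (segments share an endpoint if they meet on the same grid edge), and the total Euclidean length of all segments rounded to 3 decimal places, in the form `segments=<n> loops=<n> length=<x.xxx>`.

segments=18 loops=1 length=14.074

cell (0,1): code 0100 → (0.521,2.000)–(1.000,1.315)
cell (0,2): code 1100 → (0.341,3.000)–(0.521,2.000)
cell (0,3): code 1100 → (0.405,4.000)–(0.341,3.000)
cell (0,4): code 1100 → (0.606,5.000)–(0.405,4.000)
cell (0,5): code 1000 → (1.000,5.815)–(0.606,5.000)
cell (1,0): code 0100 → (1.777,1.000)–(2.000,0.937)
cell (1,1): code 1110 → (1.000,1.315)–(1.777,1.000)
cell (1,5): code 1101 → (1.214,6.000)–(1.000,5.815)
cell (1,6): code 1000 → (2.000,6.391)–(1.214,6.000)
cell (2,0): code 0010 → (2.000,0.937)–(2.148,1.000)
cell (2,1): code 0111 → (2.148,1.000)–(3.000,1.526)
cell (2,6): code 1001 → (3.000,6.097)–(2.000,6.391)
cell (3,1): code 0010 → (3.000,1.526)–(3.324,2.000)
cell (3,2): code 0011 → (3.324,2.000)–(3.590,3.000)
cell (3,3): code 0011 → (3.590,3.000)–(3.659,4.000)
cell (3,4): code 0011 → (3.659,4.000)–(3.574,5.000)
cell (3,5): code 0011 → (3.574,5.000)–(3.097,6.000)
cell (3,6): code 0001 → (3.097,6.000)–(3.000,6.097)
total: 18 segments, chained into 1 closed loop(s), length Σ = 14.073946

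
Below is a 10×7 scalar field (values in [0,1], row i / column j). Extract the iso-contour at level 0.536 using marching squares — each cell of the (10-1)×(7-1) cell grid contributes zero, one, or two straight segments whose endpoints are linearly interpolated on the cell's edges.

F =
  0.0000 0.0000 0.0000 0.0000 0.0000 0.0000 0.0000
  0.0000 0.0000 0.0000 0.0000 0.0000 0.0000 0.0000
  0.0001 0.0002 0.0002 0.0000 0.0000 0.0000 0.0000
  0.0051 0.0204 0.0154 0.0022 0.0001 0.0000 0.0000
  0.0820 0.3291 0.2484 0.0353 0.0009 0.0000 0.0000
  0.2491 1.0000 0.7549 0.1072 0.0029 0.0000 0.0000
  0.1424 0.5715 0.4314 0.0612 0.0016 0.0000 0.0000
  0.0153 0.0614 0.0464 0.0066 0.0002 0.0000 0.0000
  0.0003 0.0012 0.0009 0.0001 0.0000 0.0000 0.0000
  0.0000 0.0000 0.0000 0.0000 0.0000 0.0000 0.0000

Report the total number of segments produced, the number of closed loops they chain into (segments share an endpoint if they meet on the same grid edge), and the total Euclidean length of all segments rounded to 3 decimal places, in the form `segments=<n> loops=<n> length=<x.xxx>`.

segments=8 loops=1 length=5.584

cell (4,0): code 0100 → (4.308,1.000)–(5.000,0.382)
cell (4,1): code 1100 → (4.568,2.000)–(4.308,1.000)
cell (4,2): code 1000 → (5.000,2.338)–(4.568,2.000)
cell (5,0): code 0110 → (5.000,0.382)–(6.000,0.917)
cell (5,1): code 1011 → (6.000,1.253)–(5.677,2.000)
cell (5,2): code 0001 → (5.677,2.000)–(5.000,2.338)
cell (6,0): code 0010 → (6.000,0.917)–(6.070,1.000)
cell (6,1): code 0001 → (6.070,1.000)–(6.000,1.253)
total: 8 segments, chained into 1 closed loop(s), length Σ = 5.584263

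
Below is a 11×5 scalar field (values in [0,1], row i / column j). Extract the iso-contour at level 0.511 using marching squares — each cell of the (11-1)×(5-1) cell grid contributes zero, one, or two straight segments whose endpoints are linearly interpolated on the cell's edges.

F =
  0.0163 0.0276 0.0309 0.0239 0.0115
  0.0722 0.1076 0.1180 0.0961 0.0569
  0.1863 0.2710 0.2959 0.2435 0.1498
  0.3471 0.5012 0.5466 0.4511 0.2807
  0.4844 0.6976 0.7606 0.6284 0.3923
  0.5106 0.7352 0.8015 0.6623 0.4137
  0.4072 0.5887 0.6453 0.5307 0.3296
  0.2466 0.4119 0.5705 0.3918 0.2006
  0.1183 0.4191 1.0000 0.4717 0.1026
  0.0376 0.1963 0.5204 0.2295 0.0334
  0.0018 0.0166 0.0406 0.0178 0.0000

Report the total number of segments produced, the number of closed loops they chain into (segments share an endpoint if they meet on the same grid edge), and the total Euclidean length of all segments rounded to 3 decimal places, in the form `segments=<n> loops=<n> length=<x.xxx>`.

segments=20 loops=1 length=16.218

cell (2,1): code 0100 → (2.858,2.000)–(3.000,1.216)
cell (2,2): code 1000 → (3.000,2.373)–(2.858,2.000)
cell (3,0): code 0100 → (3.050,1.000)–(4.000,0.125)
cell (3,1): code 1110 → (3.000,1.216)–(3.050,1.000)
cell (3,2): code 1101 → (3.338,3.000)–(3.000,2.373)
cell (3,3): code 1000 → (4.000,3.497)–(3.338,3.000)
cell (4,0): code 0110 → (4.000,0.125)–(5.000,0.002)
cell (4,3): code 1001 → (5.000,3.609)–(4.000,3.497)
cell (5,0): code 0110 → (5.000,0.002)–(6.000,0.572)
cell (5,3): code 1001 → (6.000,3.098)–(5.000,3.609)
cell (6,0): code 0010 → (6.000,0.572)–(6.439,1.000)
cell (6,1): code 0111 → (6.439,1.000)–(7.000,1.625)
cell (6,2): code 1011 → (7.000,2.333)–(6.142,3.000)
cell (6,3): code 0001 → (6.142,3.000)–(6.000,3.098)
cell (7,1): code 0110 → (7.000,1.625)–(8.000,1.158)
cell (7,2): code 1001 → (8.000,2.926)–(7.000,2.333)
cell (8,1): code 0110 → (8.000,1.158)–(9.000,1.971)
cell (8,2): code 1001 → (9.000,2.032)–(8.000,2.926)
cell (9,1): code 0010 → (9.000,1.971)–(9.020,2.000)
cell (9,2): code 0001 → (9.020,2.000)–(9.000,2.032)
total: 20 segments, chained into 1 closed loop(s), length Σ = 16.217802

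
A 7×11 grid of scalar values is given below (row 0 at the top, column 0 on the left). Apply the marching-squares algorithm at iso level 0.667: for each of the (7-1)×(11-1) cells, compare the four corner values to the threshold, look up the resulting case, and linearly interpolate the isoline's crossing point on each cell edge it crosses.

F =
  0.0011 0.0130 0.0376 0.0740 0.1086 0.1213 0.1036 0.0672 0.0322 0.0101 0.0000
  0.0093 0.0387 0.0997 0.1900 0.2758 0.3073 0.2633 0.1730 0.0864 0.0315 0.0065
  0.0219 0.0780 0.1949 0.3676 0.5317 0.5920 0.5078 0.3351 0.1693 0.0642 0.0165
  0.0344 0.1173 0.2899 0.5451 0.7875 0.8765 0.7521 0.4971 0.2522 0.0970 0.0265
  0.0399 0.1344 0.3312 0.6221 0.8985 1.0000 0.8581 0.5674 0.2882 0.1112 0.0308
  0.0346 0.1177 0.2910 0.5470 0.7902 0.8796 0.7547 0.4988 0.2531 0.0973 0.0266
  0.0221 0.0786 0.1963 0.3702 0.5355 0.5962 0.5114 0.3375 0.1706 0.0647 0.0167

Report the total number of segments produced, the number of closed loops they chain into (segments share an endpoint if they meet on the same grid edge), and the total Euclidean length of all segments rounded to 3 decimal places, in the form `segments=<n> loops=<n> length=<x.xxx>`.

segments=12 loops=1 length=10.790

cell (2,3): code 0100 → (2.529,4.000)–(3.000,3.503)
cell (2,4): code 1100 → (2.264,5.000)–(2.529,4.000)
cell (2,5): code 1100 → (2.652,6.000)–(2.264,5.000)
cell (2,6): code 1000 → (3.000,6.334)–(2.652,6.000)
cell (3,3): code 0110 → (3.000,3.503)–(4.000,3.162)
cell (3,6): code 1001 → (4.000,6.657)–(3.000,6.334)
cell (4,3): code 0110 → (4.000,3.162)–(5.000,3.493)
cell (4,6): code 1001 → (5.000,6.343)–(4.000,6.657)
cell (5,3): code 0010 → (5.000,3.493)–(5.484,4.000)
cell (5,4): code 0011 → (5.484,4.000)–(5.750,5.000)
cell (5,5): code 0011 → (5.750,5.000)–(5.360,6.000)
cell (5,6): code 0001 → (5.360,6.000)–(5.000,6.343)
total: 12 segments, chained into 1 closed loop(s), length Σ = 10.789579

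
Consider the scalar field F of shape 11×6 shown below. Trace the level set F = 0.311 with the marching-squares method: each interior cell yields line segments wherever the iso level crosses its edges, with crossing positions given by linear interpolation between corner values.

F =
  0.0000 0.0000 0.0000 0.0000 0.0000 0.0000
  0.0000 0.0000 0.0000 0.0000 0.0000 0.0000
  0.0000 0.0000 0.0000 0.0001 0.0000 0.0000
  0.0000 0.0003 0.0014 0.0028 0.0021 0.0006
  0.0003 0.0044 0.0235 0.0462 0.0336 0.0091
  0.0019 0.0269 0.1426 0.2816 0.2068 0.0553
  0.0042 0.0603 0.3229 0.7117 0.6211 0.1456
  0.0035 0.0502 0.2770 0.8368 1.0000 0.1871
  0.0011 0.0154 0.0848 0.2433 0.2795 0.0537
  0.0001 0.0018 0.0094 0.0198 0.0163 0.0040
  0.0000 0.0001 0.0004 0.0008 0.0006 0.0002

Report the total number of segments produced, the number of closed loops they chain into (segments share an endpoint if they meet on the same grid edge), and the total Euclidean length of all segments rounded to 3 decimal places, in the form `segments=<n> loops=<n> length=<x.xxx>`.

segments=10 loops=1 length=9.009

cell (5,1): code 0100 → (5.934,2.000)–(6.000,1.955)
cell (5,2): code 1100 → (5.068,3.000)–(5.934,2.000)
cell (5,3): code 1100 → (5.252,4.000)–(5.068,3.000)
cell (5,4): code 1000 → (6.000,4.652)–(5.252,4.000)
cell (6,1): code 0010 → (6.000,1.955)–(6.259,2.000)
cell (6,2): code 0111 → (6.259,2.000)–(7.000,2.061)
cell (6,4): code 1001 → (7.000,4.848)–(6.000,4.652)
cell (7,2): code 0010 → (7.000,2.061)–(7.886,3.000)
cell (7,3): code 0011 → (7.886,3.000)–(7.956,4.000)
cell (7,4): code 0001 → (7.956,4.000)–(7.000,4.848)
total: 10 segments, chained into 1 closed loop(s), length Σ = 9.008868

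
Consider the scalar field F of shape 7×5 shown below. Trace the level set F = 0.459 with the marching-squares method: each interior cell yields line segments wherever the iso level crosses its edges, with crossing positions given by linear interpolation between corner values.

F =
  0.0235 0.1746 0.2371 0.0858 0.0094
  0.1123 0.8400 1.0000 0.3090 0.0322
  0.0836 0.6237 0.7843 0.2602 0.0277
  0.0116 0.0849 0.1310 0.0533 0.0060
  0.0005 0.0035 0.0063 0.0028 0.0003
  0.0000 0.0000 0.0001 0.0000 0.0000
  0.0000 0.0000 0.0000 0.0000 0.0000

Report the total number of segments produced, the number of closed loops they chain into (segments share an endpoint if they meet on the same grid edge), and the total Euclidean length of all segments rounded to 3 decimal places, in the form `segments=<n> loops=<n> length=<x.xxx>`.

segments=8 loops=1 length=7.124

cell (0,0): code 0100 → (0.427,1.000)–(1.000,0.476)
cell (0,1): code 1100 → (0.291,2.000)–(0.427,1.000)
cell (0,2): code 1000 → (1.000,2.783)–(0.291,2.000)
cell (1,0): code 0110 → (1.000,0.476)–(2.000,0.695)
cell (1,2): code 1001 → (2.000,2.621)–(1.000,2.783)
cell (2,0): code 0010 → (2.000,0.695)–(2.306,1.000)
cell (2,1): code 0011 → (2.306,1.000)–(2.498,2.000)
cell (2,2): code 0001 → (2.498,2.000)–(2.000,2.621)
total: 8 segments, chained into 1 closed loop(s), length Σ = 7.124001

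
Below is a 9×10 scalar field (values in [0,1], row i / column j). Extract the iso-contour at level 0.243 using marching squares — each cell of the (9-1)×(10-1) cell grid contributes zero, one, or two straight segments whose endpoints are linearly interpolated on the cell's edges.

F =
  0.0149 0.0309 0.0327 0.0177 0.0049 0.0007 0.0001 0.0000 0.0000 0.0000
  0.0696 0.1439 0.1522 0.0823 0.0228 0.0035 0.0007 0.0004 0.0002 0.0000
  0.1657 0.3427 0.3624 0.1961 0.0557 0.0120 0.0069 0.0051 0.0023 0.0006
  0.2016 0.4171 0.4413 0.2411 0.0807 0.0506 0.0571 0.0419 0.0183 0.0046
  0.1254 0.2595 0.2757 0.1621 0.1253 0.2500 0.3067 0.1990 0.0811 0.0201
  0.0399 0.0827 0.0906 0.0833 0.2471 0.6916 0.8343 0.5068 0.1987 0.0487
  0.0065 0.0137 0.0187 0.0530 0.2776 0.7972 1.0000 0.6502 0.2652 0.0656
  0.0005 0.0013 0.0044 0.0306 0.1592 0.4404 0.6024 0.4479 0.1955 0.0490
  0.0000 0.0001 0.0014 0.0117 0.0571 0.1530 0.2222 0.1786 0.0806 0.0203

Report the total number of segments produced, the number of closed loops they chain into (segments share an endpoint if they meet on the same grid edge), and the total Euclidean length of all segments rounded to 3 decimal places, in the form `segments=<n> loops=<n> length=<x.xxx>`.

cell (1,0): code 0100 → (1.498,1.000)–(2.000,0.437)
cell (1,1): code 1100 → (1.432,2.000)–(1.498,1.000)
cell (1,2): code 1000 → (2.000,2.718)–(1.432,2.000)
cell (2,0): code 0110 → (2.000,0.437)–(3.000,0.192)
cell (2,2): code 1001 → (3.000,2.991)–(2.000,2.718)
cell (3,0): code 0110 → (3.000,0.192)–(4.000,0.877)
cell (3,2): code 1001 → (4.000,2.288)–(3.000,2.991)
cell (3,4): code 0100 → (3.965,5.000)–(4.000,4.944)
cell (3,5): code 1100 → (3.745,6.000)–(3.965,5.000)
cell (3,6): code 1000 → (4.000,6.591)–(3.745,6.000)
cell (4,0): code 0010 → (4.000,0.877)–(4.093,1.000)
cell (4,1): code 0011 → (4.093,1.000)–(4.177,2.000)
cell (4,2): code 0001 → (4.177,2.000)–(4.000,2.288)
cell (4,3): code 0100 → (4.966,4.000)–(5.000,3.975)
cell (4,4): code 1110 → (4.000,4.944)–(4.966,4.000)
cell (4,6): code 1101 → (4.143,7.000)–(4.000,6.591)
cell (4,7): code 1000 → (5.000,7.856)–(4.143,7.000)
cell (5,3): code 0110 → (5.000,3.975)–(6.000,3.846)
cell (5,7): code 1101 → (5.666,8.000)–(5.000,7.856)
cell (5,8): code 1000 → (6.000,8.111)–(5.666,8.000)
cell (6,3): code 0010 → (6.000,3.846)–(6.292,4.000)
cell (6,4): code 0111 → (6.292,4.000)–(7.000,4.298)
cell (6,7): code 1011 → (7.000,7.812)–(6.319,8.000)
cell (6,8): code 0001 → (6.319,8.000)–(6.000,8.111)
cell (7,4): code 0010 → (7.000,4.298)–(7.687,5.000)
cell (7,5): code 0011 → (7.687,5.000)–(7.945,6.000)
cell (7,6): code 0011 → (7.945,6.000)–(7.761,7.000)
cell (7,7): code 0001 → (7.761,7.000)–(7.000,7.812)
total: 28 segments, chained into 2 closed loop(s), length Σ = 21.767869

segments=28 loops=2 length=21.768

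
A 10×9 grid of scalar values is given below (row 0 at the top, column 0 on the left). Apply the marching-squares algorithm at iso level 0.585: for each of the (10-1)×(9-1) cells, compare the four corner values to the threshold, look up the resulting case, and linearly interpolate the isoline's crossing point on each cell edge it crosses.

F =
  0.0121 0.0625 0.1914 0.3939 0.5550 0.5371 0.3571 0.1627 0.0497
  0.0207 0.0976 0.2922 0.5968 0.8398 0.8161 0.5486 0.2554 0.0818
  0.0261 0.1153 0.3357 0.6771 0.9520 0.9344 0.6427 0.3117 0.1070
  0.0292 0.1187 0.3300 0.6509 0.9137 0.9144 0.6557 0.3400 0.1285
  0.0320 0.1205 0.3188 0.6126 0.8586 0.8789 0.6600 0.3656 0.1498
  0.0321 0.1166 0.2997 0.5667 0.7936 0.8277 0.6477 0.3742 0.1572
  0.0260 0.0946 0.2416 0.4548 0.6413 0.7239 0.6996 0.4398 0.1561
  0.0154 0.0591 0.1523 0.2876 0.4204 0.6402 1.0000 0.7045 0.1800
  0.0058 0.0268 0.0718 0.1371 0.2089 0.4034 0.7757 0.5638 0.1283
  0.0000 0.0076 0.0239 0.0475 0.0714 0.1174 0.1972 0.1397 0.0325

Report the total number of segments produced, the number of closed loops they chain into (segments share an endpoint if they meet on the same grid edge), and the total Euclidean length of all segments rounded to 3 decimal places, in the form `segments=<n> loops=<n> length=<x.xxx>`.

segments=26 loops=1 length=20.489

cell (0,2): code 0100 → (0.942,3.000)–(1.000,2.961)
cell (0,3): code 1100 → (0.105,4.000)–(0.942,3.000)
cell (0,4): code 1100 → (0.172,5.000)–(0.105,4.000)
cell (0,5): code 1000 → (1.000,5.864)–(0.172,5.000)
cell (1,2): code 0110 → (1.000,2.961)–(2.000,2.730)
cell (1,5): code 1101 → (1.387,6.000)–(1.000,5.864)
cell (1,6): code 1000 → (2.000,6.174)–(1.387,6.000)
cell (2,2): code 0110 → (2.000,2.730)–(3.000,2.795)
cell (2,6): code 1001 → (3.000,6.224)–(2.000,6.174)
cell (3,2): code 0110 → (3.000,2.795)–(4.000,2.906)
cell (3,6): code 1001 → (4.000,6.255)–(3.000,6.224)
cell (4,2): code 0010 → (4.000,2.906)–(4.601,3.000)
cell (4,3): code 0111 → (4.601,3.000)–(5.000,3.081)
cell (4,6): code 1001 → (5.000,6.229)–(4.000,6.255)
cell (5,3): code 0110 → (5.000,3.081)–(6.000,3.698)
cell (5,6): code 1001 → (6.000,6.441)–(5.000,6.229)
cell (6,3): code 0010 → (6.000,3.698)–(6.255,4.000)
cell (6,4): code 0111 → (6.255,4.000)–(7.000,4.749)
cell (6,6): code 1101 → (6.549,7.000)–(6.000,6.441)
cell (6,7): code 1000 → (7.000,7.228)–(6.549,7.000)
cell (7,4): code 0010 → (7.000,4.749)–(7.233,5.000)
cell (7,5): code 0111 → (7.233,5.000)–(8.000,5.488)
cell (7,6): code 1011 → (8.000,6.900)–(7.849,7.000)
cell (7,7): code 0001 → (7.849,7.000)–(7.000,7.228)
cell (8,5): code 0010 → (8.000,5.488)–(8.330,6.000)
cell (8,6): code 0001 → (8.330,6.000)–(8.000,6.900)
total: 26 segments, chained into 1 closed loop(s), length Σ = 20.489275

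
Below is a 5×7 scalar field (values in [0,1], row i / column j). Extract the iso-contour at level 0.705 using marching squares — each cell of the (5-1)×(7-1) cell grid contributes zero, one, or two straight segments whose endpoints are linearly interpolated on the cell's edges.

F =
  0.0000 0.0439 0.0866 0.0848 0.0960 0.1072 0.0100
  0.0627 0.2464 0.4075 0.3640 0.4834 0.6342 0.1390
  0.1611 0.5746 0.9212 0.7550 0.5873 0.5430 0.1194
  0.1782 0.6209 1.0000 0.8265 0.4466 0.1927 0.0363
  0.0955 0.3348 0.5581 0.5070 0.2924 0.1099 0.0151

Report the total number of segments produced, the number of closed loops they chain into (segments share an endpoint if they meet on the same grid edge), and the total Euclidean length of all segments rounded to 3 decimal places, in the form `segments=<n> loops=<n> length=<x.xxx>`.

cell (1,1): code 0100 → (1.579,2.000)–(2.000,1.376)
cell (1,2): code 1100 → (1.872,3.000)–(1.579,2.000)
cell (1,3): code 1000 → (2.000,3.298)–(1.872,3.000)
cell (2,1): code 0110 → (2.000,1.376)–(3.000,1.222)
cell (2,3): code 1001 → (3.000,3.320)–(2.000,3.298)
cell (3,1): code 0010 → (3.000,1.222)–(3.668,2.000)
cell (3,2): code 0011 → (3.668,2.000)–(3.380,3.000)
cell (3,3): code 0001 → (3.380,3.000)–(3.000,3.320)
total: 8 segments, chained into 1 closed loop(s), length Σ = 6.693628

segments=8 loops=1 length=6.694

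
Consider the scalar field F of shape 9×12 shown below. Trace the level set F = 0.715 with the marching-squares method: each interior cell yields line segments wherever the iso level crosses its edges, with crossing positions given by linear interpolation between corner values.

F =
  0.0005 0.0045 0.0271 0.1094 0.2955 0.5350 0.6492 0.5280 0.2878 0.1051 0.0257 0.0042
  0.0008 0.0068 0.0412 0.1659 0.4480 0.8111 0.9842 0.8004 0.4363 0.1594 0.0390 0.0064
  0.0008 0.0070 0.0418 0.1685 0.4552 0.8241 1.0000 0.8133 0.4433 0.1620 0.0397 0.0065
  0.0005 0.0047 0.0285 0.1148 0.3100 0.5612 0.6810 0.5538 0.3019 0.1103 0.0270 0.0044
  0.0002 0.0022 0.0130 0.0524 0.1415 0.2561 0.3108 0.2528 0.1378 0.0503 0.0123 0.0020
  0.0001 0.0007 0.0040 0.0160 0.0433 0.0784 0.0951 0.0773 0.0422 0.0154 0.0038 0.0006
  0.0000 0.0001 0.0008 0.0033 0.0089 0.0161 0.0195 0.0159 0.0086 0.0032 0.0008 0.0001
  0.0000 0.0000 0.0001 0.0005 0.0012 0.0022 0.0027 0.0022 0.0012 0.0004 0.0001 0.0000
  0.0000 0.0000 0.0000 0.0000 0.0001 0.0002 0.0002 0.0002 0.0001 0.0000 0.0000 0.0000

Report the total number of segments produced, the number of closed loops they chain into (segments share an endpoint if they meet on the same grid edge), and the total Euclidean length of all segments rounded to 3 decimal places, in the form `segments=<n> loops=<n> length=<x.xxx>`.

cell (0,4): code 0100 → (0.652,5.000)–(1.000,4.735)
cell (0,5): code 1100 → (0.196,6.000)–(0.652,5.000)
cell (0,6): code 1100 → (0.686,7.000)–(0.196,6.000)
cell (0,7): code 1000 → (1.000,7.235)–(0.686,7.000)
cell (1,4): code 0110 → (1.000,4.735)–(2.000,4.704)
cell (1,7): code 1001 → (2.000,7.266)–(1.000,7.235)
cell (2,4): code 0010 → (2.000,4.704)–(2.415,5.000)
cell (2,5): code 0011 → (2.415,5.000)–(2.893,6.000)
cell (2,6): code 0011 → (2.893,6.000)–(2.379,7.000)
cell (2,7): code 0001 → (2.379,7.000)–(2.000,7.266)
total: 10 segments, chained into 1 closed loop(s), length Σ = 8.247727

segments=10 loops=1 length=8.248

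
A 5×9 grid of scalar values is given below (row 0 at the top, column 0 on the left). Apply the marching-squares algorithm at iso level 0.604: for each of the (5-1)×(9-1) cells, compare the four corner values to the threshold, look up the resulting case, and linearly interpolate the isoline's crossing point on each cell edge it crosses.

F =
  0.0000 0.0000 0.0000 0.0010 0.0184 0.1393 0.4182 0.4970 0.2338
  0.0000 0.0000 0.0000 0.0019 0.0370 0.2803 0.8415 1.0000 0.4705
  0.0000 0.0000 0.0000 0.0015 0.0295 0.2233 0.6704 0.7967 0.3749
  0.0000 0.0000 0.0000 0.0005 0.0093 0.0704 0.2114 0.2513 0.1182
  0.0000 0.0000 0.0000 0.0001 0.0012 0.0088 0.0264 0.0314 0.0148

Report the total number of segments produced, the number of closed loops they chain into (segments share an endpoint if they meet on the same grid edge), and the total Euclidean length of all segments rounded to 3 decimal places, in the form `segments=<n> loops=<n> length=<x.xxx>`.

segments=8 loops=1 length=6.699

cell (0,5): code 0100 → (0.439,6.000)–(1.000,5.577)
cell (0,6): code 1100 → (0.213,7.000)–(0.439,6.000)
cell (0,7): code 1000 → (1.000,7.748)–(0.213,7.000)
cell (1,5): code 0110 → (1.000,5.577)–(2.000,5.851)
cell (1,7): code 1001 → (2.000,7.457)–(1.000,7.748)
cell (2,5): code 0010 → (2.000,5.851)–(2.145,6.000)
cell (2,6): code 0011 → (2.145,6.000)–(2.353,7.000)
cell (2,7): code 0001 → (2.353,7.000)–(2.000,7.457)
total: 8 segments, chained into 1 closed loop(s), length Σ = 6.698840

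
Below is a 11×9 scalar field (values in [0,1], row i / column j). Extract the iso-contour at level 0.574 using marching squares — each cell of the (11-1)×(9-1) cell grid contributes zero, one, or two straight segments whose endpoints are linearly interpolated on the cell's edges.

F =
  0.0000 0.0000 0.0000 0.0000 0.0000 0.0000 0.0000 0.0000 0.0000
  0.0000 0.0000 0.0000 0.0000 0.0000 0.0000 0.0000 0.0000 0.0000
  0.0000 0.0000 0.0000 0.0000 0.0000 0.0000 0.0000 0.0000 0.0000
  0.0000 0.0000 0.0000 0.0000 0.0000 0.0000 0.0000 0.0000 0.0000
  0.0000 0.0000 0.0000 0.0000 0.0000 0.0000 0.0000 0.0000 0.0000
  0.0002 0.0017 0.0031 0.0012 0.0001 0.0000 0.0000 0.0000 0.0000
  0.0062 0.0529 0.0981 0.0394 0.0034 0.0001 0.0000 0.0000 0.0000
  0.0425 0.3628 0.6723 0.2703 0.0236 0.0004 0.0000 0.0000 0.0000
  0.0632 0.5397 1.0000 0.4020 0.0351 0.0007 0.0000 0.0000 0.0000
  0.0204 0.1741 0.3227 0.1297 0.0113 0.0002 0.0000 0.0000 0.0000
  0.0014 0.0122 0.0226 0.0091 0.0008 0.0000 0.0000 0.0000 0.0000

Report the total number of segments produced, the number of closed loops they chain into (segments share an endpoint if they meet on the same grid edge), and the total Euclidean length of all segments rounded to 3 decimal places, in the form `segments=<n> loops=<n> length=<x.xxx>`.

cell (6,1): code 0100 → (6.829,2.000)–(7.000,1.682)
cell (6,2): code 1000 → (7.000,2.245)–(6.829,2.000)
cell (7,1): code 0110 → (7.000,1.682)–(8.000,1.075)
cell (7,2): code 1001 → (8.000,2.712)–(7.000,2.245)
cell (8,1): code 0010 → (8.000,1.075)–(8.629,2.000)
cell (8,2): code 0001 → (8.629,2.000)–(8.000,2.712)
total: 6 segments, chained into 1 closed loop(s), length Σ = 5.002884

segments=6 loops=1 length=5.003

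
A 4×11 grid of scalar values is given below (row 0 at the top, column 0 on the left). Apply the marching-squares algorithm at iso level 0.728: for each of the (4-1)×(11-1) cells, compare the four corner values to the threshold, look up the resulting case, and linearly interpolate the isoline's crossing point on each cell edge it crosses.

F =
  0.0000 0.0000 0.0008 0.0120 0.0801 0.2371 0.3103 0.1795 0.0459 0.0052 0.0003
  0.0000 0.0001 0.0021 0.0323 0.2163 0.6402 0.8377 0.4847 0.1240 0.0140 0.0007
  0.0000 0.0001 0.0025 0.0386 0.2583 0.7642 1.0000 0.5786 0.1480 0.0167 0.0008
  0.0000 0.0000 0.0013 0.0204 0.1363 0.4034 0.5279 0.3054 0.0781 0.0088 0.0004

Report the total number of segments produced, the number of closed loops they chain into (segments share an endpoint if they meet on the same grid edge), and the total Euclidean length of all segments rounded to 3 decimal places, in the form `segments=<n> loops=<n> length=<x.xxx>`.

segments=8 loops=1 length=5.254

cell (0,5): code 0100 → (0.792,6.000)–(1.000,5.445)
cell (0,6): code 1000 → (1.000,6.311)–(0.792,6.000)
cell (1,4): code 0100 → (1.708,5.000)–(2.000,4.928)
cell (1,5): code 1110 → (1.000,5.445)–(1.708,5.000)
cell (1,6): code 1001 → (2.000,6.645)–(1.000,6.311)
cell (2,4): code 0010 → (2.000,4.928)–(2.100,5.000)
cell (2,5): code 0011 → (2.100,5.000)–(2.576,6.000)
cell (2,6): code 0001 → (2.576,6.000)–(2.000,6.645)
total: 8 segments, chained into 1 closed loop(s), length Σ = 5.254088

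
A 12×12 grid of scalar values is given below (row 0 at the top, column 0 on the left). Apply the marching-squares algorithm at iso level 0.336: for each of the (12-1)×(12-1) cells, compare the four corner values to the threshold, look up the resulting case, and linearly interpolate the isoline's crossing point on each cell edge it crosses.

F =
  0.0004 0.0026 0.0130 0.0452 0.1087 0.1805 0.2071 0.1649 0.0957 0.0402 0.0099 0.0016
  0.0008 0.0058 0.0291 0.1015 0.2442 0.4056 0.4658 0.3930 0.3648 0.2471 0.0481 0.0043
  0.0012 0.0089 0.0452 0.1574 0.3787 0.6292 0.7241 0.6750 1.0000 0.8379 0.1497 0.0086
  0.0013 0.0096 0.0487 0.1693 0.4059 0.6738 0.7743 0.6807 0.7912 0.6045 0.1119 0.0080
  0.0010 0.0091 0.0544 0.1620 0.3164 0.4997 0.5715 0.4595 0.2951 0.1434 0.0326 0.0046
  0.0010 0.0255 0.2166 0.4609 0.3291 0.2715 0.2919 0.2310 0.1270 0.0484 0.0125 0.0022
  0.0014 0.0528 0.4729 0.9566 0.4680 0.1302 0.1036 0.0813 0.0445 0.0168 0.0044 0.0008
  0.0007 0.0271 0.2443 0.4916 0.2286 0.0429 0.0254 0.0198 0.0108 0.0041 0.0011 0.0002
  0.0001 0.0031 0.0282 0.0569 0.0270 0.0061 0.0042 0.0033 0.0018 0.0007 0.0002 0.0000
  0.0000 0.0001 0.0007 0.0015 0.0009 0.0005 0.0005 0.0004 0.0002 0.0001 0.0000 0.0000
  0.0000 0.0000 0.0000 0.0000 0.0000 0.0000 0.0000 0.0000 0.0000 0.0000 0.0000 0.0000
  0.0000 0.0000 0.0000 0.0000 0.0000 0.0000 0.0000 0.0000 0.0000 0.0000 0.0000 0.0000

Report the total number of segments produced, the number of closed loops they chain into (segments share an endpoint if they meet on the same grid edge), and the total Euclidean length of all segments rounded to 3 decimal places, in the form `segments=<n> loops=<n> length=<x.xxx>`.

segments=32 loops=2 length=24.368

cell (0,4): code 0100 → (0.691,5.000)–(1.000,4.569)
cell (0,5): code 1100 → (0.498,6.000)–(0.691,5.000)
cell (0,6): code 1100 → (0.750,7.000)–(0.498,6.000)
cell (0,7): code 1100 → (0.893,8.000)–(0.750,7.000)
cell (0,8): code 1000 → (1.000,8.245)–(0.893,8.000)
cell (1,3): code 0100 → (1.683,4.000)–(2.000,3.807)
cell (1,4): code 1110 → (1.000,4.569)–(1.683,4.000)
cell (1,8): code 1101 → (1.150,9.000)–(1.000,8.245)
cell (1,9): code 1000 → (2.000,9.729)–(1.150,9.000)
cell (2,3): code 0110 → (2.000,3.807)–(3.000,3.705)
cell (2,9): code 1001 → (3.000,9.545)–(2.000,9.729)
cell (3,3): code 0010 → (3.000,3.705)–(3.781,4.000)
cell (3,4): code 0111 → (3.781,4.000)–(4.000,4.107)
cell (3,7): code 1011 → (4.000,7.751)–(3.918,8.000)
cell (3,8): code 0011 → (3.918,8.000)–(3.582,9.000)
cell (3,9): code 0001 → (3.582,9.000)–(3.000,9.545)
cell (4,2): code 0100 → (4.582,3.000)–(5.000,2.489)
cell (4,3): code 1000 → (5.000,3.948)–(4.582,3.000)
cell (4,4): code 0010 → (4.000,4.107)–(4.717,5.000)
cell (4,5): code 0011 → (4.717,5.000)–(4.842,6.000)
cell (4,6): code 0011 → (4.842,6.000)–(4.540,7.000)
cell (4,7): code 0001 → (4.540,7.000)–(4.000,7.751)
cell (5,1): code 0100 → (5.466,2.000)–(6.000,1.674)
cell (5,2): code 1110 → (5.000,2.489)–(5.466,2.000)
cell (5,3): code 1101 → (5.050,4.000)–(5.000,3.948)
cell (5,4): code 1000 → (6.000,4.391)–(5.050,4.000)
cell (6,1): code 0010 → (6.000,1.674)–(6.599,2.000)
cell (6,2): code 0111 → (6.599,2.000)–(7.000,2.371)
cell (6,3): code 1011 → (7.000,3.592)–(6.551,4.000)
cell (6,4): code 0001 → (6.551,4.000)–(6.000,4.391)
cell (7,2): code 0010 → (7.000,2.371)–(7.358,3.000)
cell (7,3): code 0001 → (7.358,3.000)–(7.000,3.592)
total: 32 segments, chained into 2 closed loop(s), length Σ = 24.368097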